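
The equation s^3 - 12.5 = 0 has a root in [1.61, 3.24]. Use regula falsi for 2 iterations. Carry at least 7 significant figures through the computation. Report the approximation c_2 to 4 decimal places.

f(1.610000) = -8.326719, f(3.240000) = 21.512224
step 1: c = 2.064860, f(c) = -3.696162 < 0 → new bracket [2.064860, 3.240000]
step 2: c = 2.237164, f(c) = -1.303206 < 0 → new bracket [2.237164, 3.240000]

2.2372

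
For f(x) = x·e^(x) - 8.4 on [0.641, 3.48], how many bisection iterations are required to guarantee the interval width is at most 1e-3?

Initial width b − a = 3.48 − 0.641 = 2.839000.
After n steps the width is (b−a)/2^n; need (b−a)/2^n ≤ 1e-3.
So n ≥ log₂(2.839000/1e-3) = log₂(2839.0000) ≈ 11.4712.
Hence n = 12.

12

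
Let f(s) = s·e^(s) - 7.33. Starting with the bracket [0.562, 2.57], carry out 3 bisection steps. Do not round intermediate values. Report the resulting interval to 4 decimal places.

[1.3150, 1.5660]

f(0.562000) = -6.344152, f(2.570000) = 26.249169 (opposite signs)
step 1: m = 1.566000, f(m) = 0.167162 > 0 → root in [0.562000, 1.566000]
step 2: m = 1.064000, f(m) = -4.246592 < 0 → root in [1.064000, 1.566000]
step 3: m = 1.315000, f(m) = -2.431952 < 0 → root in [1.315000, 1.566000]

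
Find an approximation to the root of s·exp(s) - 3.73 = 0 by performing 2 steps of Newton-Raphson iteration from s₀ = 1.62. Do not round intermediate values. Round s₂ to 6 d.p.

f'(s) = (s + 1)·exp(s)
s_0 = 1.620000: f = 4.456006, f' = 13.239097 → s_1 = 1.620000 - (4.456006)/(13.239097) = 1.283421
s_1 = 1.283421: f = 0.901819, f' = 8.240782 → s_2 = 1.283421 - (0.901819)/(8.240782) = 1.173987

1.173987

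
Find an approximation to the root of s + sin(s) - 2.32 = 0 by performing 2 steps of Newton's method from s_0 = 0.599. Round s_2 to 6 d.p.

1.340772

f'(s) = 1 + cos(s)
s_0 = 0.599000: f = -1.157183, f' = 1.825900 → s_1 = 0.599000 - (-1.157183)/(1.825900) = 1.232760
s_1 = 1.232760: f = -0.143832, f' = 1.331635 → s_2 = 1.232760 - (-0.143832)/(1.331635) = 1.340772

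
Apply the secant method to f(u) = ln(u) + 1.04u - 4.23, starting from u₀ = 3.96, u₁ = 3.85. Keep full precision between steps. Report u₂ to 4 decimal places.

2.9843

f(u_0) = 1.264644, f(u_1) = 1.122073
u_2 = 3.850000 - (1.122073)·(3.850000 - 3.960000)/(1.122073 - (1.264644)) = 2.984269; f(u_2) = -0.033006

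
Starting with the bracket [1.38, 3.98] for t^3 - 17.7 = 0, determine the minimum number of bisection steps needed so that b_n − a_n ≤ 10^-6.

Initial width b − a = 3.98 − 1.38 = 2.600000.
After n steps the width is (b−a)/2^n; need (b−a)/2^n ≤ 10^-6.
So n ≥ log₂(2.600000/10^-6) = log₂(2600000.0000) ≈ 21.3101.
Hence n = 22.

22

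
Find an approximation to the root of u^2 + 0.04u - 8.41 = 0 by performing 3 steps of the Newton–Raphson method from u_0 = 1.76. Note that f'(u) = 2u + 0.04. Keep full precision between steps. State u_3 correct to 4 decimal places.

2.8801

u_0 = 1.760000: f = -5.242000, f' = 3.560000 → u_1 = 1.760000 - (-5.242000)/(3.560000) = 3.232472
u_1 = 3.232472: f = 2.168174, f' = 6.504944 → u_2 = 3.232472 - (2.168174)/(6.504944) = 2.899160
u_2 = 2.899160: f = 0.111097, f' = 5.838321 → u_3 = 2.899160 - (0.111097)/(5.838321) = 2.880131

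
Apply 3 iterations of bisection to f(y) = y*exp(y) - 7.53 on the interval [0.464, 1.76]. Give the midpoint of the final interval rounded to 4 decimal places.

1.5170

f(0.464000) = -6.792044, f(1.760000) = 2.699890 (opposite signs)
step 1: m = 1.112000, f(m) = -4.149038 < 0 → root in [1.112000, 1.760000]
step 2: m = 1.436000, f(m) = -1.493276 < 0 → root in [1.436000, 1.760000]
step 3: m = 1.598000, f(m) = 0.369132 > 0 → root in [1.436000, 1.598000]
Midpoint of [1.436000, 1.598000] = 1.517000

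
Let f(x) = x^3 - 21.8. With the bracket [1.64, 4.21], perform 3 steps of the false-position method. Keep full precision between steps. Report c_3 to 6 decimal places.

2.713015

False-position update: c = (a·f(b) − b·f(a))/(f(b) − f(a)); replace the endpoint whose sign matches f(c).
f(1.640000) = -17.389056, f(4.210000) = 52.818461
step 1: c = 2.276540, f(c) = -10.001530 < 0 → new bracket [2.276540, 4.210000]
step 2: c = 2.584365, f(c) = -4.539181 < 0 → new bracket [2.584365, 4.210000]
step 3: c = 2.713015, f(c) = -1.830998 < 0 → new bracket [2.713015, 4.210000]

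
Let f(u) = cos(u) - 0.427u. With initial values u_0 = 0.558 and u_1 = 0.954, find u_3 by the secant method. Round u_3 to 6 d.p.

f(u_0) = 0.610050, f(u_1) = 0.171067
u_2 = 0.954000 - (0.171067)·(0.954000 - 0.558000)/(0.171067 - (0.610050)) = 1.108317; f(u_2) = -0.027083
u_3 = 1.108317 - (-0.027083)·(1.108317 - 0.954000)/(-0.027083 - (0.171067)) = 1.087225; f(u_3) = 0.000699

1.087225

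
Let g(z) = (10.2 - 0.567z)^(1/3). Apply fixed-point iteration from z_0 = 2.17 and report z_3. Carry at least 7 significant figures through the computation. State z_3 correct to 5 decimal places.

z_1 = g(2.170000) = 2.077740
z_2 = g(2.077740) = 2.081771
z_3 = g(2.081771) = 2.081595

2.08160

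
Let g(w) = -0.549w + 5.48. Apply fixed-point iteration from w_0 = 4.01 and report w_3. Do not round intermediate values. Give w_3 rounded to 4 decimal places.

3.4596

w_1 = g(4.010000) = 3.278510
w_2 = g(3.278510) = 3.680098
w_3 = g(3.680098) = 3.459626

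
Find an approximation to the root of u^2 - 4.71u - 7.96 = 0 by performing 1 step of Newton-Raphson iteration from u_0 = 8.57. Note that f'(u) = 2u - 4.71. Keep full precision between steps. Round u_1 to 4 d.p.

6.5491

Newton update: u ← u − f(u)/f'(u).
u_0 = 8.570000: f = 25.120200, f' = 12.430000 → u_1 = 8.570000 - (25.120200)/(12.430000) = 6.549067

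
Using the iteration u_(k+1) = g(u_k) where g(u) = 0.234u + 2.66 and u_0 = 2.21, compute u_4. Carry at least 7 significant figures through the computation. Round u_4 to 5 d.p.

3.46880

u_1 = g(2.210000) = 3.177140
u_2 = g(3.177140) = 3.403451
u_3 = g(3.403451) = 3.456407
u_4 = g(3.456407) = 3.468799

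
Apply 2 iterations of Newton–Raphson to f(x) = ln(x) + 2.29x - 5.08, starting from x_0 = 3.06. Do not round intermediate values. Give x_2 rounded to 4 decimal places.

Newton update: x ← x − f(x)/f'(x).
f'(x) = 1/x + 2.29
x_0 = 3.060000: f = 3.045815, f' = 2.616797 → x_1 = 3.060000 - (3.045815)/(2.616797) = 1.896052
x_1 = 1.896052: f = -0.098266, f' = 2.817412 → x_2 = 1.896052 - (-0.098266)/(2.817412) = 1.930931

1.9309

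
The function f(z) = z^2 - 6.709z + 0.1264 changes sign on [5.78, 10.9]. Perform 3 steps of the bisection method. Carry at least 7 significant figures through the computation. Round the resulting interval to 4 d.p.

[6.4200, 7.0600]

f(5.780000) = -5.243220, f(10.900000) = 45.808300 (opposite signs)
step 1: m = 8.340000, f(m) = 13.728940 > 0 → root in [5.780000, 8.340000]
step 2: m = 7.060000, f(m) = 2.604460 > 0 → root in [5.780000, 7.060000]
step 3: m = 6.420000, f(m) = -1.728980 < 0 → root in [6.420000, 7.060000]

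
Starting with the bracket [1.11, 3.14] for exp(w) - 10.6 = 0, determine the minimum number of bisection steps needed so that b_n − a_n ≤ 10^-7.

25

Initial width b − a = 3.14 − 1.11 = 2.030000.
After n steps the width is (b−a)/2^n; need (b−a)/2^n ≤ 10^-7.
So n ≥ log₂(2.030000/10^-7) = log₂(20300000.0000) ≈ 24.2750.
Hence n = 25.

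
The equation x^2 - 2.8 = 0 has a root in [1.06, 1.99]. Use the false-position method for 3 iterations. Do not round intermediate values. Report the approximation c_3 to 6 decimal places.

1.672835

False-position update: c = (a·f(b) − b·f(a))/(f(b) − f(a)); replace the endpoint whose sign matches f(c).
f(1.060000) = -1.676400, f(1.990000) = 1.160100
step 1: c = 1.609639, f(c) = -0.209061 < 0 → new bracket [1.609639, 1.990000]
step 2: c = 1.667718, f(c) = -0.018718 < 0 → new bracket [1.667718, 1.990000]
step 3: c = 1.672835, f(c) = -0.001623 < 0 → new bracket [1.672835, 1.990000]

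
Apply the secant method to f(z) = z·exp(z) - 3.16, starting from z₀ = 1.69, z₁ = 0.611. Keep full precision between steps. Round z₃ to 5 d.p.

1.15852

f(z_0) = 5.998922, f(z_1) = -2.034371
z_2 = 0.611000 - (-2.034371)·(0.611000 - 1.690000)/(-2.034371 - (5.998922)) = 0.884249; f(z_2) = -1.019088
z_3 = 0.884249 - (-1.019088)·(0.884249 - 0.611000)/(-1.019088 - (-2.034371)) = 1.158522; f(z_3) = 0.530147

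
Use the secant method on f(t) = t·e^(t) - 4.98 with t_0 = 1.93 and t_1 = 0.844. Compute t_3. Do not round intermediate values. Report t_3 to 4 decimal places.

1.4047

Secant update: t_(k+1) = t_k − f(t_k)·(t_k − t_(k-1))/(f(t_k) − f(t_(k-1))).
f(t_0) = 8.316755, f(t_1) = -3.017151
t_2 = 0.844000 - (-3.017151)·(0.844000 - 1.930000)/(-3.017151 - (8.316755)) = 1.133099; f(t_2) = -1.461425
t_3 = 1.133099 - (-1.461425)·(1.133099 - 0.844000)/(-1.461425 - (-3.017151)) = 1.404675; f(t_3) = 0.742930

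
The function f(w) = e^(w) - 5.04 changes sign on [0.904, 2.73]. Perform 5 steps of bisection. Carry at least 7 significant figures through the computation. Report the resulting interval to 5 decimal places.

[1.58875, 1.64581]

f(0.904000) = -2.570539, f(2.730000) = 10.292887 (opposite signs)
step 1: m = 1.817000, f(m) = 1.113371 > 0 → root in [0.904000, 1.817000]
step 2: m = 1.360500, f(m) = -1.141858 < 0 → root in [1.360500, 1.817000]
step 3: m = 1.588750, f(m) = -0.142377 < 0 → root in [1.588750, 1.817000]
step 4: m = 1.702875, f(m) = 0.449708 > 0 → root in [1.588750, 1.702875]
step 5: m = 1.645813, f(m) = 0.145221 > 0 → root in [1.588750, 1.645813]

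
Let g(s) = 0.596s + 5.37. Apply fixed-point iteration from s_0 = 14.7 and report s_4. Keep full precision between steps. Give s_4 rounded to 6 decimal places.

s_1 = g(14.700000) = 14.131200
s_2 = g(14.131200) = 13.792195
s_3 = g(13.792195) = 13.590148
s_4 = g(13.590148) = 13.469728

13.469728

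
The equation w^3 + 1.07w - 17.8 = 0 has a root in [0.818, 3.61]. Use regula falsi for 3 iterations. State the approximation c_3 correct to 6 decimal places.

2.377235

f(0.818000) = -16.377397, f(3.610000) = 33.108581
step 1: c = 1.742013, f(c) = -10.649716 < 0 → new bracket [1.742013, 3.610000]
step 2: c = 2.196636, f(c) = -4.850368 < 0 → new bracket [2.196636, 3.610000]
step 3: c = 2.377235, f(c) = -1.822022 < 0 → new bracket [2.377235, 3.610000]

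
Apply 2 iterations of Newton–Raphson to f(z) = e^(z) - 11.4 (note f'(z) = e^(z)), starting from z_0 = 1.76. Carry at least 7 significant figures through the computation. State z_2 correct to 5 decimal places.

2.47130

Newton update: z ← z − f(z)/f'(z).
z_0 = 1.760000: f = -5.587563, f' = 5.812437 → z_1 = 1.760000 - (-5.587563)/(5.812437) = 2.721311
z_1 = 2.721311: f = 3.800244, f' = 15.200244 → z_2 = 2.721311 - (3.800244)/(15.200244) = 2.471299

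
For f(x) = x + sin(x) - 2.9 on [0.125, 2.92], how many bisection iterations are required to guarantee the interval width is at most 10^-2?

9

Initial width b − a = 2.92 − 0.125 = 2.795000.
After n steps the width is (b−a)/2^n; need (b−a)/2^n ≤ 10^-2.
So n ≥ log₂(2.795000/10^-2) = log₂(279.5000) ≈ 8.1267.
Hence n = 9.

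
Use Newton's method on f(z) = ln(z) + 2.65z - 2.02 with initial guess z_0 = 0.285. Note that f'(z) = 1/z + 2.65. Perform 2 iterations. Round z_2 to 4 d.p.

Newton update: z ← z − f(z)/f'(z).
z_0 = 0.285000: f = -2.520016, f' = 6.158772 → z_1 = 0.285000 - (-2.520016)/(6.158772) = 0.694175
z_1 = 0.694175: f = -0.545467, f' = 4.090559 → z_2 = 0.694175 - (-0.545467)/(4.090559) = 0.827523

0.8275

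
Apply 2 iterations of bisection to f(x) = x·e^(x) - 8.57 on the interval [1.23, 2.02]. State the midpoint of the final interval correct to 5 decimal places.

f(1.230000) = -4.361888, f(2.020000) = 6.657416 (opposite signs)
step 1: m = 1.625000, f(m) = -0.317569 < 0 → root in [1.625000, 2.020000]
step 2: m = 1.822500, f(m) = 2.706368 > 0 → root in [1.625000, 1.822500]
Midpoint of [1.625000, 1.822500] = 1.723750

1.72375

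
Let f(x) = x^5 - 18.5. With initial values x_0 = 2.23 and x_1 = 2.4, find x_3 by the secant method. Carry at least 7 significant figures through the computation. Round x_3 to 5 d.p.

Secant update: x_(k+1) = x_k − f(x_k)·(x_k − x_(k-1))/(f(x_k) − f(x_(k-1))).
f(x_0) = 36.647308, f(x_1) = 61.126240
x_2 = 2.400000 - (61.126240)·(2.400000 - 2.230000)/(61.126240 - (36.647308)) = 1.975494; f(x_2) = 11.586956
x_3 = 1.975494 - (11.586956)·(1.975494 - 2.400000)/(11.586956 - (61.126240)) = 1.876204; f(x_3) = 4.748793

1.87620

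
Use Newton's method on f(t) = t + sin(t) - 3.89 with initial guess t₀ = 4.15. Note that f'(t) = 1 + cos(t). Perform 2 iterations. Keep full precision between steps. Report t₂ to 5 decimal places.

4.95015

Newton update: t ← t − f(t)/f'(t).
t_0 = 4.150000: f = -0.585984, f' = 0.466791 → t_1 = 4.150000 - (-0.585984)/(0.466791) = 5.405344
t_1 = 5.405344: f = 0.745983, f' = 1.638814 → t_2 = 5.405344 - (0.745983)/(1.638814) = 4.950147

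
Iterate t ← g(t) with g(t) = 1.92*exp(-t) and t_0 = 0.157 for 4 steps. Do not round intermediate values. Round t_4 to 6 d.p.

0.511116

t_1 = g(0.157000) = 1.641032
t_2 = g(1.641032) = 0.372058
t_3 = g(0.372058) = 1.323484
t_4 = g(1.323484) = 0.511116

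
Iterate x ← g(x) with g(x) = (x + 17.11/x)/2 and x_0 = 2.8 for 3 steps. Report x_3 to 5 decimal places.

x_1 = g(2.800000) = 4.455357
x_2 = g(4.455357) = 4.147839
x_3 = g(4.147839) = 4.136439

4.13644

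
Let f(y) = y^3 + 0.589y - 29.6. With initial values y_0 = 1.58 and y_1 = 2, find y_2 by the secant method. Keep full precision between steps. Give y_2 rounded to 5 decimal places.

f(y_0) = -24.725068, f(y_1) = -20.422000
y_2 = 2.000000 - (-20.422000)·(2.000000 - 1.580000)/(-20.422000 - (-24.725068)) = 3.993285; f(y_2) = 36.430256

3.99328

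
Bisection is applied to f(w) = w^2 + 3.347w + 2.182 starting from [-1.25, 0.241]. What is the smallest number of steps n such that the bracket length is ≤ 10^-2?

Initial width b − a = 0.241 − -1.25 = 1.491000.
After n steps the width is (b−a)/2^n; need (b−a)/2^n ≤ 10^-2.
So n ≥ log₂(1.491000/10^-2) = log₂(149.1000) ≈ 7.2201.
Hence n = 8.

8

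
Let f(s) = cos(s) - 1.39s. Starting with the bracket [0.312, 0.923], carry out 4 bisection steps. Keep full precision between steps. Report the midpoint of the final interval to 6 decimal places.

0.598406

f(0.312000) = 0.518042, f(0.923000) = -0.679539 (opposite signs)
step 1: m = 0.617500, f(m) = -0.042997 < 0 → root in [0.312000, 0.617500]
step 2: m = 0.464750, f(m) = 0.247931 > 0 → root in [0.464750, 0.617500]
step 3: m = 0.541125, f(m) = 0.104966 > 0 → root in [0.541125, 0.617500]
step 4: m = 0.579313, f(m) = 0.031595 > 0 → root in [0.579313, 0.617500]
Midpoint of [0.579313, 0.617500] = 0.598406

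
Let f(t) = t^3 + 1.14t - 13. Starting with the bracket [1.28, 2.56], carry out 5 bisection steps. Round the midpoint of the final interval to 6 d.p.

2.180000

f(1.280000) = -9.443648, f(2.560000) = 6.695616 (opposite signs)
step 1: m = 1.920000, f(m) = -3.733312 < 0 → root in [1.920000, 2.560000]
step 2: m = 2.240000, f(m) = 0.793024 > 0 → root in [1.920000, 2.240000]
step 3: m = 2.080000, f(m) = -1.629888 < 0 → root in [2.080000, 2.240000]
step 4: m = 2.160000, f(m) = -0.459904 < 0 → root in [2.160000, 2.240000]
step 5: m = 2.200000, f(m) = 0.156000 > 0 → root in [2.160000, 2.200000]
Midpoint of [2.160000, 2.200000] = 2.180000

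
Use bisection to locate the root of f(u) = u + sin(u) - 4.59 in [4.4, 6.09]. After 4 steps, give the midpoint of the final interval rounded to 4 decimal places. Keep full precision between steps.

5.4034

f(4.400000) = -1.141602, f(6.090000) = 1.308014 (opposite signs)
step 1: m = 5.245000, f(m) = -0.206484 < 0 → root in [5.245000, 6.090000]
step 2: m = 5.667500, f(m) = 0.499982 > 0 → root in [5.245000, 5.667500]
step 3: m = 5.456250, f(m) = 0.130390 > 0 → root in [5.245000, 5.456250]
step 4: m = 5.350625, f(m) = -0.042523 < 0 → root in [5.350625, 5.456250]
Midpoint of [5.350625, 5.456250] = 5.403438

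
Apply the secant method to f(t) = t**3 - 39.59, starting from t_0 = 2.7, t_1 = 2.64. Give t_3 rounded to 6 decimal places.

3.352580

f(t_0) = -19.907000, f(t_1) = -21.190256
t_2 = 2.640000 - (-21.190256)·(2.640000 - 2.700000)/(-21.190256 - (-19.907000)) = 3.630773; f(t_2) = 8.272710
t_3 = 3.630773 - (8.272710)·(3.630773 - 2.640000)/(8.272710 - (-21.190256)) = 3.352580; f(t_3) = -1.907681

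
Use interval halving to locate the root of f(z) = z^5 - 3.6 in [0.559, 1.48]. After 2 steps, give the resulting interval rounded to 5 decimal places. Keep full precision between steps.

f(0.559000) = -3.545417, f(1.480000) = 3.500821 (opposite signs)
step 1: m = 1.019500, f(m) = -2.498623 < 0 → root in [1.019500, 1.480000]
step 2: m = 1.249750, f(m) = -0.551293 < 0 → root in [1.249750, 1.480000]

[1.24975, 1.48000]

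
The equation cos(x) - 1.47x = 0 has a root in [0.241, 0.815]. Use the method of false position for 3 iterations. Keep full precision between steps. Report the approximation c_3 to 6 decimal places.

False-position update: c = (a·f(b) − b·f(a))/(f(b) − f(a)); replace the endpoint whose sign matches f(c).
f(0.241000) = 0.616830, f(0.815000) = -0.512182
step 1: c = 0.554602, f(c) = 0.034845 > 0 → new bracket [0.554602, 0.815000]
step 2: c = 0.571189, f(c) = 0.001611 > 0 → new bracket [0.571189, 0.815000]
step 3: c = 0.571953, f(c) = 0.000074 > 0 → new bracket [0.571953, 0.815000]

0.571953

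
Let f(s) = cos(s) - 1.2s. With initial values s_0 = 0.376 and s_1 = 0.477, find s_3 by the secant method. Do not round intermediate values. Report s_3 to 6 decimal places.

0.658294

f(s_0) = 0.478941, f(s_1) = 0.315976
s_2 = 0.477000 - (0.315976)·(0.477000 - 0.376000)/(0.315976 - (0.478941)) = 0.672831; f(s_2) = -0.025338
s_3 = 0.672831 - (-0.025338)·(0.672831 - 0.477000)/(-0.025338 - (0.315976)) = 0.658294; f(s_3) = 0.001085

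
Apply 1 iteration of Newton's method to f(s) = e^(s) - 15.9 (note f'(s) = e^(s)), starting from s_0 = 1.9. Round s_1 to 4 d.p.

s_0 = 1.900000: f = -9.214106, f' = 6.685894 → s_1 = 1.900000 - (-9.214106)/(6.685894) = 3.278141

3.2781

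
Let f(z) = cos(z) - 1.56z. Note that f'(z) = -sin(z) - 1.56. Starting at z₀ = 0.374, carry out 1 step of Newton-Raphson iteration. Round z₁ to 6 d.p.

Newton update: z ← z − f(z)/f'(z).
z_0 = 0.374000: f = 0.347433, f' = -1.925342 → z_1 = 0.374000 - (0.347433)/(-1.925342) = 0.554453

0.554453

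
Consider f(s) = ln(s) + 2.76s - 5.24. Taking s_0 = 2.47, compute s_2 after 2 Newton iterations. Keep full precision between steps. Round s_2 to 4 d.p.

f'(s) = 1/s + 2.76
s_0 = 2.470000: f = 2.481418, f' = 3.164858 → s_1 = 2.470000 - (2.481418)/(3.164858) = 1.685947
s_1 = 1.685947: f = -0.064460, f' = 3.353139 → s_2 = 1.685947 - (-0.064460)/(3.353139) = 1.705170

1.7052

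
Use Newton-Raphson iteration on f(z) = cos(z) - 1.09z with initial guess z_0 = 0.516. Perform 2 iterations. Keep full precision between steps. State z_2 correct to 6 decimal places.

f'(z) = -sin(z) - 1.09
z_0 = 0.516000: f = 0.307360, f' = -1.583405 → z_1 = 0.516000 - (0.307360)/(-1.583405) = 0.710113
z_1 = 0.710113: f = -0.015735, f' = -1.741920 → z_2 = 0.710113 - (-0.015735)/(-1.741920) = 0.701080

0.701080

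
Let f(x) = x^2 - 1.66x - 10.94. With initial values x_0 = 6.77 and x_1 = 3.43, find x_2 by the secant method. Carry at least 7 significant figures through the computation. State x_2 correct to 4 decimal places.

4.0001

f(x_0) = 23.654700, f(x_1) = -4.868900
x_2 = 3.430000 - (-4.868900)·(3.430000 - 6.770000)/(-4.868900 - (23.654700)) = 4.000129; f(x_2) = -1.579183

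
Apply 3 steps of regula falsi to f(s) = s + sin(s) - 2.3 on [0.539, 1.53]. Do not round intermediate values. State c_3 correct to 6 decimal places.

1.331312

f(0.539000) = -1.247722, f(1.530000) = 0.229168
step 1: c = 1.376227, f(c) = 0.057358 > 0 → new bracket [0.539000, 1.376227]
step 2: c = 1.339431, f(c) = 0.012785 > 0 → new bracket [0.539000, 1.339431]
step 3: c = 1.331312, f(c) = 0.002773 > 0 → new bracket [0.539000, 1.331312]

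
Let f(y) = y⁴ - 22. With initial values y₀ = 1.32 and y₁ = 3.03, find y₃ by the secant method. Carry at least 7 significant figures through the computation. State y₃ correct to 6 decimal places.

1.949274

f(y_0) = -18.964042, f(y_1) = 62.288925
y_2 = 3.030000 - (62.288925)·(3.030000 - 1.320000)/(62.288925 - (-18.964042)) = 1.719106; f(y_2) = -13.266060
y_3 = 1.719106 - (-13.266060)·(1.719106 - 3.030000)/(-13.266060 - (62.288925)) = 1.949274; f(y_3) = -7.562502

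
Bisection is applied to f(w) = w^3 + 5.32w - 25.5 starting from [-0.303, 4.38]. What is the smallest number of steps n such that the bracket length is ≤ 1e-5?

19

Initial width b − a = 4.38 − -0.303 = 4.683000.
After n steps the width is (b−a)/2^n; need (b−a)/2^n ≤ 1e-5.
So n ≥ log₂(4.683000/1e-5) = log₂(468300.0000) ≈ 18.8371.
Hence n = 19.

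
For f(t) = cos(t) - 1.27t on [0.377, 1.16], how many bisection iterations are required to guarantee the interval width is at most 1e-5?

17

Initial width b − a = 1.16 − 0.377 = 0.783000.
After n steps the width is (b−a)/2^n; need (b−a)/2^n ≤ 1e-5.
So n ≥ log₂(0.783000/1e-5) = log₂(78300.0000) ≈ 16.2567.
Hence n = 17.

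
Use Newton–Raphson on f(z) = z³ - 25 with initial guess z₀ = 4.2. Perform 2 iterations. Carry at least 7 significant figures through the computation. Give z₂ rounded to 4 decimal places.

2.9598

f'(z) = 3z²
z_0 = 4.200000: f = 49.088000, f' = 52.920000 → z_1 = 4.200000 - (49.088000)/(52.920000) = 3.272411
z_1 = 3.272411: f = 10.043188, f' = 32.126025 → z_2 = 3.272411 - (10.043188)/(32.126025) = 2.959793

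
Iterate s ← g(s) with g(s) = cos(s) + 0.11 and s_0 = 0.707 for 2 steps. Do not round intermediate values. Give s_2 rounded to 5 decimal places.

s_1 = g(0.707000) = 0.870314
s_2 = g(0.870314) = 0.754587

0.75459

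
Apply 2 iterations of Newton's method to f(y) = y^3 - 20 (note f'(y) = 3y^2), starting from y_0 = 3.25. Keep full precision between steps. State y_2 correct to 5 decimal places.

2.71688

Newton update: y ← y − f(y)/f'(y).
y_0 = 3.250000: f = 14.328125, f' = 31.687500 → y_1 = 3.250000 - (14.328125)/(31.687500) = 2.797830
y_1 = 2.797830: f = 1.901010, f' = 23.483564 → y_2 = 2.797830 - (1.901010)/(23.483564) = 2.716880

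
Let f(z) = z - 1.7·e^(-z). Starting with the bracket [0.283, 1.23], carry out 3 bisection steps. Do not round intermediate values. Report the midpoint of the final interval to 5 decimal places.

f(0.283000) = -0.997984, f(1.230000) = 0.733103 (opposite signs)
step 1: m = 0.756500, f(m) = -0.041320 < 0 → root in [0.756500, 1.230000]
step 2: m = 0.993250, f(m) = 0.363619 > 0 → root in [0.756500, 0.993250]
step 3: m = 0.874875, f(m) = 0.166121 > 0 → root in [0.756500, 0.874875]
Midpoint of [0.756500, 0.874875] = 0.815687

0.81569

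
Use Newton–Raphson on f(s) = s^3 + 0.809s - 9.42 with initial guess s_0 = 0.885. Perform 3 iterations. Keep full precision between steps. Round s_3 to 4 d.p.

f'(s) = 3s^2 + 0.809
s_0 = 0.885000: f = -8.010881, f' = 3.158675 → s_1 = 0.885000 - (-8.010881)/(3.158675) = 3.421152
s_1 = 3.421152: f = 33.389847, f' = 35.921849 → s_2 = 3.421152 - (33.389847)/(35.921849) = 2.491639
s_2 = 2.491639: f = 8.064485, f' = 19.433790 → s_3 = 2.491639 - (8.064485)/(19.433790) = 2.076666

2.0767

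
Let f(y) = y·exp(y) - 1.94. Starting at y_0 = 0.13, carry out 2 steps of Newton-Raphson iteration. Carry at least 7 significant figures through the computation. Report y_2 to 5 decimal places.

f'(y) = (y + 1)·exp(y)
y_0 = 0.130000: f = -1.791952, f' = 1.286876 → y_1 = 0.130000 - (-1.791952)/(1.286876) = 1.522482
y_1 = 1.522482: f = 5.038434, f' = 11.562024 → y_2 = 1.522482 - (5.038434)/(11.562024) = 1.086708

1.08671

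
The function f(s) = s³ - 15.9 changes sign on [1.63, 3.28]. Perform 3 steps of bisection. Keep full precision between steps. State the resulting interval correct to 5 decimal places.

[2.45500, 2.66125]

f(1.630000) = -11.569253, f(3.280000) = 19.387552 (opposite signs)
step 1: m = 2.455000, f(m) = -1.103654 < 0 → root in [2.455000, 3.280000]
step 2: m = 2.867500, f(m) = 7.678180 > 0 → root in [2.455000, 2.867500]
step 3: m = 2.661250, f(m) = 2.947642 > 0 → root in [2.455000, 2.661250]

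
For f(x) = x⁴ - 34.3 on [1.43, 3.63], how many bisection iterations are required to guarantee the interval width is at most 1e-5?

18

Initial width b − a = 3.63 − 1.43 = 2.200000.
After n steps the width is (b−a)/2^n; need (b−a)/2^n ≤ 1e-5.
So n ≥ log₂(2.200000/1e-5) = log₂(220000.0000) ≈ 17.7471.
Hence n = 18.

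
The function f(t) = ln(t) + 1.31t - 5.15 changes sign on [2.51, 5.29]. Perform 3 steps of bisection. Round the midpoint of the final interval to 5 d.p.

3.03125

f(2.510000) = -0.941617, f(5.290000) = 3.445718 (opposite signs)
step 1: m = 3.900000, f(m) = 1.319977 > 0 → root in [2.510000, 3.900000]
step 2: m = 3.205000, f(m) = 0.213262 > 0 → root in [2.510000, 3.205000]
step 3: m = 2.857500, f(m) = -0.356728 < 0 → root in [2.857500, 3.205000]
Midpoint of [2.857500, 3.205000] = 3.031250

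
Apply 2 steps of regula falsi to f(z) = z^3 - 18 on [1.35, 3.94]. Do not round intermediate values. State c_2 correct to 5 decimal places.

f(1.350000) = -15.539625, f(3.940000) = 43.162984
step 1: c = 2.035619, f(c) = -9.564914 < 0 → new bracket [2.035619, 3.940000]
step 2: c = 2.381076, f(c) = -4.500428 < 0 → new bracket [2.381076, 3.940000]

2.38108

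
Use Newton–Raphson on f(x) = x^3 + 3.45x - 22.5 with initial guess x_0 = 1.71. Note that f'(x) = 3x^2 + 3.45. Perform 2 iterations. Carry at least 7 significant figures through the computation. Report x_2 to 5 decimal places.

x_0 = 1.710000: f = -11.600289, f' = 12.222300 → x_1 = 1.710000 - (-11.600289)/(12.222300) = 2.659109
x_1 = 2.659109: f = 5.476103, f' = 24.662574 → x_2 = 2.659109 - (5.476103)/(24.662574) = 2.437067

2.43707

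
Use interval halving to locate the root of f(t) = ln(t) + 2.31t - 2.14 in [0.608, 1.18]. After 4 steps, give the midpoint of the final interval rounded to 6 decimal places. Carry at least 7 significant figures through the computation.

f(0.608000) = -1.233100, f(1.180000) = 0.751314 (opposite signs)
step 1: m = 0.894000, f(m) = -0.186910 < 0 → root in [0.894000, 1.180000]
step 2: m = 1.037000, f(m) = 0.291802 > 0 → root in [0.894000, 1.037000]
step 3: m = 0.965500, f(m) = 0.055196 > 0 → root in [0.894000, 0.965500]
step 4: m = 0.929750, f(m) = -0.065117 < 0 → root in [0.929750, 0.965500]
Midpoint of [0.929750, 0.965500] = 0.947625

0.947625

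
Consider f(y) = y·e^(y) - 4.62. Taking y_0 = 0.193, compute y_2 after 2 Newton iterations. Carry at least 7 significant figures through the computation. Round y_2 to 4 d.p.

f'(y) = (y + 1)·e^(y)
y_0 = 0.193000: f = -4.385914, f' = 1.446969 → y_1 = 0.193000 - (-4.385914)/(1.446969) = 3.224104
y_1 = 3.224104: f = 76.405077, f' = 106.156116 → y_2 = 3.224104 - (76.405077)/(106.156116) = 2.504361

2.5044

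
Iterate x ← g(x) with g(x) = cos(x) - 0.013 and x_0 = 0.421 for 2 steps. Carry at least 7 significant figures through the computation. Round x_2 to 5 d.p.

0.60886

x_1 = g(0.421000) = 0.899681
x_2 = g(0.899681) = 0.608860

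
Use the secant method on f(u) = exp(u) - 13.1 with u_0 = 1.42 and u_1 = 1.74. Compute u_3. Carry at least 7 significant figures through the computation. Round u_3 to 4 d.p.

2.2935

f(u_0) = -8.962880, f(u_1) = -7.402657
u_2 = 1.740000 - (-7.402657)·(1.740000 - 1.420000)/(-7.402657 - (-8.962880)) = 3.258277; f(u_2) = 12.904683
u_3 = 3.258277 - (12.904683)·(3.258277 - 1.740000)/(12.904683 - (-7.402657)) = 2.293459; f(u_3) = -3.190845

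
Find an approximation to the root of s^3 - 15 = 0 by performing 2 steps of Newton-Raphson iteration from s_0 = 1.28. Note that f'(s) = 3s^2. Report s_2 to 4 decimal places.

s_0 = 1.280000: f = -12.902848, f' = 4.915200 → s_1 = 1.280000 - (-12.902848)/(4.915200) = 3.905091
s_1 = 3.905091: f = 44.551612, f' = 45.749211 → s_2 = 3.905091 - (44.551612)/(45.749211) = 2.931269

2.9313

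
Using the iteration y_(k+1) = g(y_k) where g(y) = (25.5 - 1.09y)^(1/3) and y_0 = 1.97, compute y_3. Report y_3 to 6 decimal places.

y_1 = g(1.970000) = 2.858330
y_2 = g(2.858330) = 2.818266
y_3 = g(2.818266) = 2.820097

2.820097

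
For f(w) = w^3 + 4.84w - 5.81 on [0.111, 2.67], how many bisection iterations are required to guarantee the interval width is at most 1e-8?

28

Initial width b − a = 2.67 − 0.111 = 2.559000.
After n steps the width is (b−a)/2^n; need (b−a)/2^n ≤ 1e-8.
So n ≥ log₂(2.559000/1e-8) = log₂(255900000.0000) ≈ 27.9310.
Hence n = 28.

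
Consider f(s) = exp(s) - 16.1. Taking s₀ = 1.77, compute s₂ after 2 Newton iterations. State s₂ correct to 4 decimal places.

2.9926

f'(s) = exp(s)
s_0 = 1.770000: f = -10.229147, f' = 5.870853 → s_1 = 1.770000 - (-10.229147)/(5.870853) = 3.512361
s_1 = 3.512361: f = 17.427336, f' = 33.527336 → s_2 = 3.512361 - (17.427336)/(33.527336) = 2.992566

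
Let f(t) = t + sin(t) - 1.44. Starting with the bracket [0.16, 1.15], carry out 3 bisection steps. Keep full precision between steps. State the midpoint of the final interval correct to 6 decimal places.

f(0.160000) = -1.120682, f(1.150000) = 0.622764 (opposite signs)
step 1: m = 0.655000, f(m) = -0.175841 < 0 → root in [0.655000, 1.150000]
step 2: m = 0.902500, f(m) = 0.247378 > 0 → root in [0.655000, 0.902500]
step 3: m = 0.778750, f(m) = 0.041140 > 0 → root in [0.655000, 0.778750]
Midpoint of [0.655000, 0.778750] = 0.716875

0.716875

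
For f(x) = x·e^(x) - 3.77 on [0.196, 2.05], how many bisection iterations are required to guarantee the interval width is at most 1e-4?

15

Initial width b − a = 2.05 − 0.196 = 1.854000.
After n steps the width is (b−a)/2^n; need (b−a)/2^n ≤ 1e-4.
So n ≥ log₂(1.854000/1e-4) = log₂(18540.0000) ≈ 14.1784.
Hence n = 15.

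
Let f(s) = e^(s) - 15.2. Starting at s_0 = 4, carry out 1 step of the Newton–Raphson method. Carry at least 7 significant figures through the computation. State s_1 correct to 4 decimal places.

3.2784

f'(s) = e^(s)
s_0 = 4.000000: f = 39.398150, f' = 54.598150 → s_1 = 4.000000 - (39.398150)/(54.598150) = 3.278398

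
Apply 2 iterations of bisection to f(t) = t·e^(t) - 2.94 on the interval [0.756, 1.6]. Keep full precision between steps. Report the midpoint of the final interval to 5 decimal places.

f(0.756000) = -1.329916, f(1.600000) = 4.984852 (opposite signs)
step 1: m = 1.178000, f(m) = 0.885993 > 0 → root in [0.756000, 1.178000]
step 2: m = 0.967000, f(m) = -0.396749 < 0 → root in [0.967000, 1.178000]
Midpoint of [0.967000, 1.178000] = 1.072500

1.07250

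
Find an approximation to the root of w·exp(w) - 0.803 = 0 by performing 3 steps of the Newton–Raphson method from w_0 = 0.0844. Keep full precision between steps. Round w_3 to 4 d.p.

f'(w) = (w + 1)·exp(w)
w_0 = 0.084400: f = -0.711167, f' = 1.179897 → w_1 = 0.084400 - (-0.711167)/(1.179897) = 0.687137
w_1 = 0.687137: f = 0.563039, f' = 3.354055 → w_2 = 0.687137 - (0.563039)/(3.354055) = 0.519269
w_2 = 0.519269: f = 0.069786, f' = 2.553584 → w_3 = 0.519269 - (0.069786)/(2.553584) = 0.491940

0.4919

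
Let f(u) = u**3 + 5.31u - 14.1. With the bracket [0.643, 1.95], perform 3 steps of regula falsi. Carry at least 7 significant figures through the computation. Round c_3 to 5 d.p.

1.71068

f(0.643000) = -10.419822, f(1.950000) = 3.669375
step 1: c = 1.609606, f(c) = -1.382770 < 0 → new bracket [1.609606, 1.950000]
step 2: c = 1.702772, f(c) = -0.121209 < 0 → new bracket [1.702772, 1.950000]
step 3: c = 1.710677, f(c) = -0.010147 < 0 → new bracket [1.710677, 1.950000]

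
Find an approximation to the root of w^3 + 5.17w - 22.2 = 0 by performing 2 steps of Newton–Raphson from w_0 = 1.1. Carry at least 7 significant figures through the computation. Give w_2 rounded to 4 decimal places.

Newton update: w ← w − f(w)/f'(w).
f'(w) = 3w^2 + 5.17
w_0 = 1.100000: f = -15.182000, f' = 8.800000 → w_1 = 1.100000 - (-15.182000)/(8.800000) = 2.825227
w_1 = 2.825227: f = 14.957132, f' = 29.115727 → w_2 = 2.825227 - (14.957132)/(29.115727) = 2.311514

2.3115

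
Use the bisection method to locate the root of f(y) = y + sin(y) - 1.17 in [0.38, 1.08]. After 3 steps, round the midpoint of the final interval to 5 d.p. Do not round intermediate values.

0.59875

f(0.380000) = -0.419080, f(1.080000) = 0.791958 (opposite signs)
step 1: m = 0.730000, f(m) = 0.226870 > 0 → root in [0.380000, 0.730000]
step 2: m = 0.555000, f(m) = -0.088057 < 0 → root in [0.555000, 0.730000]
step 3: m = 0.642500, f(m) = 0.071699 > 0 → root in [0.555000, 0.642500]
Midpoint of [0.555000, 0.642500] = 0.598750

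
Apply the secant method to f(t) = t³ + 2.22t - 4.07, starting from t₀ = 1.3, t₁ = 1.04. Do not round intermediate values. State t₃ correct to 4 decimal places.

1.1499

f(t_0) = 1.013000, f(t_1) = -0.636336
t_2 = 1.040000 - (-0.636336)·(1.040000 - 1.300000)/(-0.636336 - (1.013000)) = 1.140311; f(t_2) = -0.055750
t_3 = 1.140311 - (-0.055750)·(1.140311 - 1.040000)/(-0.055750 - (-0.636336)) = 1.149944; f(t_3) = 0.003527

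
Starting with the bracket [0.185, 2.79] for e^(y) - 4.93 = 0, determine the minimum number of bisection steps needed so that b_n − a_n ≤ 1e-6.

Initial width b − a = 2.79 − 0.185 = 2.605000.
After n steps the width is (b−a)/2^n; need (b−a)/2^n ≤ 1e-6.
So n ≥ log₂(2.605000/1e-6) = log₂(2605000.0000) ≈ 21.3129.
Hence n = 22.

22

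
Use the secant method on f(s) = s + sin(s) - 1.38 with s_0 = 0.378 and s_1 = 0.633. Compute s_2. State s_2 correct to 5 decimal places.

Secant update: s_(k+1) = s_k − f(s_k)·(s_k − s_(k-1))/(f(s_k) − f(s_(k-1))).
f(s_0) = -0.632938, f(s_1) = -0.155434
s_2 = 0.633000 - (-0.155434)·(0.633000 - 0.378000)/(-0.155434 - (-0.632938)) = 0.716006; f(s_2) = -0.007617

0.71601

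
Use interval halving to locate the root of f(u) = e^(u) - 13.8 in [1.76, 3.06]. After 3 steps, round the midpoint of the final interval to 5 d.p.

2.65375

f(1.760000) = -7.987563, f(3.060000) = 7.527557 (opposite signs)
step 1: m = 2.410000, f(m) = -2.666039 < 0 → root in [2.410000, 3.060000]
step 2: m = 2.735000, f(m) = 1.609743 > 0 → root in [2.410000, 2.735000]
step 3: m = 2.572500, f(m) = -0.701470 < 0 → root in [2.572500, 2.735000]
Midpoint of [2.572500, 2.735000] = 2.653750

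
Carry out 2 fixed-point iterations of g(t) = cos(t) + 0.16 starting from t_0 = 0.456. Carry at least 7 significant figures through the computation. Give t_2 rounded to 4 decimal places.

0.6508

t_1 = g(0.456000) = 1.057821
t_2 = g(1.057821) = 0.650772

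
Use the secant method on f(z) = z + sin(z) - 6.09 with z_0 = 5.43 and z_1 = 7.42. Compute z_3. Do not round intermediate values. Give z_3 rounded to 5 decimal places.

6.18510

f(z_0) = -1.413379, f(z_1) = 2.237299
z_2 = 7.420000 - (2.237299)·(7.420000 - 5.430000)/(2.237299 - (-1.413379)) = 6.200439; f(z_2) = 0.027787
z_3 = 6.200439 - (0.027787)·(6.200439 - 7.420000)/(0.027787 - (2.237299)) = 6.185102; f(z_3) = -0.002825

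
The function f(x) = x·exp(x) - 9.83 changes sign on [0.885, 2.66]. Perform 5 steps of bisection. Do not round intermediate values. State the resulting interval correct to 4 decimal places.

[1.7170, 1.7725]

f(0.885000) = -7.685659, f(2.660000) = 28.198129 (opposite signs)
step 1: m = 1.772500, f(m) = 0.602135 > 0 → root in [0.885000, 1.772500]
step 2: m = 1.328750, f(m) = -4.812215 < 0 → root in [1.328750, 1.772500]
step 3: m = 1.550625, f(m) = -2.519709 < 0 → root in [1.550625, 1.772500]
step 4: m = 1.661563, f(m) = -1.077661 < 0 → root in [1.661563, 1.772500]
step 5: m = 1.717031, f(m) = -0.269615 < 0 → root in [1.717031, 1.772500]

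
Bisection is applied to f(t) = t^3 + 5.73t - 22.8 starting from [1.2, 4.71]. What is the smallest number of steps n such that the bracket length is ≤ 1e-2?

9

Initial width b − a = 4.71 − 1.2 = 3.510000.
After n steps the width is (b−a)/2^n; need (b−a)/2^n ≤ 1e-2.
So n ≥ log₂(3.510000/1e-2) = log₂(351.0000) ≈ 8.4553.
Hence n = 9.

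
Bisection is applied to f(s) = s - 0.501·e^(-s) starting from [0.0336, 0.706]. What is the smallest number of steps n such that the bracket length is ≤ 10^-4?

Initial width b − a = 0.706 − 0.0336 = 0.672400.
After n steps the width is (b−a)/2^n; need (b−a)/2^n ≤ 10^-4.
So n ≥ log₂(0.672400/10^-4) = log₂(6724.0000) ≈ 12.7151.
Hence n = 13.

13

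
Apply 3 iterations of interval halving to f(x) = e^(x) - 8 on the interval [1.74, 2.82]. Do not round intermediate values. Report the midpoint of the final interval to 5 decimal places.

2.07750

f(1.740000) = -2.302657, f(2.820000) = 8.776851 (opposite signs)
step 1: m = 2.280000, f(m) = 1.776680 > 0 → root in [1.740000, 2.280000]
step 2: m = 2.010000, f(m) = -0.536683 < 0 → root in [2.010000, 2.280000]
step 3: m = 2.145000, f(m) = 0.542041 > 0 → root in [2.010000, 2.145000]
Midpoint of [2.010000, 2.145000] = 2.077500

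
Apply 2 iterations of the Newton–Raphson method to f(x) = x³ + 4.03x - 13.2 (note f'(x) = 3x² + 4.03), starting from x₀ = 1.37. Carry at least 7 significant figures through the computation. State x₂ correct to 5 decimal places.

1.81135

x_0 = 1.370000: f = -5.107547, f' = 9.660700 → x_1 = 1.370000 - (-5.107547)/(9.660700) = 1.898693
x_1 = 1.898693: f = 1.296592, f' = 14.845108 → x_2 = 1.898693 - (1.296592)/(14.845108) = 1.811352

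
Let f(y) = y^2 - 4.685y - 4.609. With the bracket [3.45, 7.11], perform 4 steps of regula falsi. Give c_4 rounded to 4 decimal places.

False-position update: c = (a·f(b) − b·f(a))/(f(b) − f(a)); replace the endpoint whose sign matches f(c).
f(3.450000) = -8.869750, f(7.110000) = 12.632750
step 1: c = 4.959745, f(c) = -3.246337 < 0 → new bracket [4.959745, 7.110000]
step 2: c = 5.399345, f(c) = -0.752005 < 0 → new bracket [5.399345, 7.110000]
step 3: c = 5.495456, f(c) = -0.155175 < 0 → new bracket [5.495456, 7.110000]
step 4: c = 5.515048, f(c) = -0.031248 < 0 → new bracket [5.515048, 7.110000]

5.5150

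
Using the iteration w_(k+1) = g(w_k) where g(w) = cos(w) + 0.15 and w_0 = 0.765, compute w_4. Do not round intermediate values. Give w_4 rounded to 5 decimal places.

w_1 = g(0.765000) = 0.871382
w_2 = g(0.871382) = 0.793769
w_3 = g(0.793769) = 0.851163
w_4 = g(0.851163) = 0.809109

0.80911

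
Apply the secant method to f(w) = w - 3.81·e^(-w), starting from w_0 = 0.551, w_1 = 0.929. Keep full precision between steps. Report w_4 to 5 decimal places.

1.17570

Secant update: w_(k+1) = w_k − f(w_k)·(w_k − w_(k-1))/(f(w_k) − f(w_(k-1))).
f(w_0) = -1.644982, f(w_1) = -0.575754
w_2 = 0.929000 - (-0.575754)·(0.929000 - 0.551000)/(-0.575754 - (-1.644982)) = 1.132544; f(w_2) = -0.095086
w_3 = 1.132544 - (-0.095086)·(1.132544 - 0.929000)/(-0.095086 - (-0.575754)) = 1.172809; f(w_3) = -0.006372
w_4 = 1.172809 - (-0.006372)·(1.172809 - 1.132544)/(-0.006372 - (-0.095086)) = 1.175701; f(w_4) = -0.000075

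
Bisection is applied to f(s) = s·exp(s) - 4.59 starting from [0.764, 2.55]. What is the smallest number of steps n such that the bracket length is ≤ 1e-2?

Initial width b − a = 2.55 − 0.764 = 1.786000.
After n steps the width is (b−a)/2^n; need (b−a)/2^n ≤ 1e-2.
So n ≥ log₂(1.786000/1e-2) = log₂(178.6000) ≈ 7.4806.
Hence n = 8.

8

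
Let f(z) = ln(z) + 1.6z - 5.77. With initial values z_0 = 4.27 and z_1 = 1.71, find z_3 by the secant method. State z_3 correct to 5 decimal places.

2.93615

f(z_0) = 2.513614, f(z_1) = -2.497507
z_2 = 1.710000 - (-2.497507)·(1.710000 - 4.270000)/(-2.497507 - (2.513614)) = 2.985886; f(z_2) = 0.101314
z_3 = 2.985886 - (0.101314)·(2.985886 - 1.710000)/(0.101314 - (-2.497507)) = 2.936146; f(z_3) = 0.004931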